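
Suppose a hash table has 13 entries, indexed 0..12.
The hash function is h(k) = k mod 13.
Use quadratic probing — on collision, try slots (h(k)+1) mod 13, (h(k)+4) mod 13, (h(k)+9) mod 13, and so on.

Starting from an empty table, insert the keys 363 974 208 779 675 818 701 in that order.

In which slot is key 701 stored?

Insert 363: h=12, slot 12 empty => index 12.
Insert 974: h=12, slot 12 occupied => index 0.
Insert 208: h=0, slot 0 occupied => index 1.
Insert 779: h=12, slots 12,0 occupied => index 3.
Insert 675: h=12, slots 12,0,3 occupied => index 8.
Insert 818: h=12, slots 12,0,3,8 occupied => index 2.
Insert 701: h=12, slots 12,0,3,8,2 occupied => index 11.
Table: [974, 208, 818, 779, _, _, _, _, 675, _, _, 701, 363]

11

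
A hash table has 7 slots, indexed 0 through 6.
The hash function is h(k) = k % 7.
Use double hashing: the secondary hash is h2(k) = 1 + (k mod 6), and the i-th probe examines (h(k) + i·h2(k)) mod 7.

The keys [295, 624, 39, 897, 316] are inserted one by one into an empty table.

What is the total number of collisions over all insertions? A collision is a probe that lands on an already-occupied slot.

3

295: h=1 -> slot 1
624: h=1, h2=1, probe 1,2 -> slot 2
39: h=4 -> slot 4
897: h=1, h2=4, probe 1,5 -> slot 5
316: h=1, h2=5, probe 1,6 -> slot 6
Table: [∅, 295, 624, ∅, 39, 897, 316]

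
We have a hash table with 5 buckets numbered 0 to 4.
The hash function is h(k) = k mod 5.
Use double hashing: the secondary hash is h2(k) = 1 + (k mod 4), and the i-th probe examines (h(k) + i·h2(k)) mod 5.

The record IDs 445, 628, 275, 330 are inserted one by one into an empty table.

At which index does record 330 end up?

1

445 hashes to 0; slot 0 is free => place at 0.
628 hashes to 3; slot 3 is free => place at 3.
275 hashes to 0, h2=4; 0 taken => place at 4.
330 hashes to 0, h2=3; 0,3 taken => place at 1.
Table: [445, 330, _, 628, 275]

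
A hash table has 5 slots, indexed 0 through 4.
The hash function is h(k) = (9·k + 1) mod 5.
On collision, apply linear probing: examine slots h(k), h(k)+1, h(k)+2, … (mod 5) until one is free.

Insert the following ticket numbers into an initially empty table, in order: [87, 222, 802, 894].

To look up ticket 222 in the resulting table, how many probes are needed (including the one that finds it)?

Insert 87: h=4, slot 4 empty → index 4.
Insert 222: h=4, slot 4 occupied → index 0.
Insert 802: h=4, slots 4,0 occupied → index 1.
Insert 894: h=2, slot 2 empty → index 2.
Table: [222, 802, 894, ∅, 87]
Lookup 222: h=4, probe 4,0 → found at 0.

2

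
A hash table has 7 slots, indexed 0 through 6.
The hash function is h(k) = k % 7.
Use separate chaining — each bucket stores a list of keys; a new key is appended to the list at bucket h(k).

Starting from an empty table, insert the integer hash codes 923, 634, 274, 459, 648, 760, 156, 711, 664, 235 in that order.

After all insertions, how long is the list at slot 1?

1

Insert 923: h=6, bucket 6 empty -> new chain.
Insert 634: h=4, bucket 4 empty -> new chain.
Insert 274: h=1, bucket 1 empty -> new chain.
Insert 459: h=4, bucket 4 nonempty -> append to chain.
Insert 648: h=4, bucket 4 nonempty -> append to chain.
Insert 760: h=4, bucket 4 nonempty -> append to chain.
Insert 156: h=2, bucket 2 empty -> new chain.
Insert 711: h=4, bucket 4 nonempty -> append to chain.
Insert 664: h=6, bucket 6 nonempty -> append to chain.
Insert 235: h=4, bucket 4 nonempty -> append to chain.
Final buckets:
0: _
1: 274
2: 156
3: _
4: 634 -> 459 -> 648 -> 760 -> 711 -> 235
5: _
6: 923 -> 664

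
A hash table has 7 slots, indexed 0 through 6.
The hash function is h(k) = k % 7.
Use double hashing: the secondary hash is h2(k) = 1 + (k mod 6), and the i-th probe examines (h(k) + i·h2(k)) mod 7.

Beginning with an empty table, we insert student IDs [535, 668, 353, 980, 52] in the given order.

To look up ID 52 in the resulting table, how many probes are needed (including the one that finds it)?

535 hashes to 3; slot 3 is free => place at 3.
668 hashes to 3, h2=3; 3 taken => place at 6.
353 hashes to 3, h2=6; 3 taken => place at 2.
980 hashes to 0; slot 0 is free => place at 0.
52 hashes to 3, h2=5; 3 taken => place at 1.
Table: [980, 52, 353, 535, ., ., 668]
Lookup 52: h=3, h2=5, probe 3,1 → found at 1.

2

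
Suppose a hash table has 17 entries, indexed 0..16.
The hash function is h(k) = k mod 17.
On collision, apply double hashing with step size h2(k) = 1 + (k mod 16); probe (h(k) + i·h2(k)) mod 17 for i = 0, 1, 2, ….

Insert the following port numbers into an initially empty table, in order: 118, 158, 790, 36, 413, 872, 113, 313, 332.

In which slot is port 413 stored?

Insert 118: h=16, slot 16 empty → index 16.
Insert 158: h=5, slot 5 empty → index 5.
Insert 790: h=8, slot 8 empty → index 8.
Insert 36: h=2, slot 2 empty → index 2.
Insert 413: h=5, h2=14, slots 5,2,16 occupied → index 13.
Insert 872: h=5, h2=9, slot 5 occupied → index 14.
Insert 113: h=11, slot 11 empty → index 11.
Insert 313: h=7, slot 7 empty → index 7.
Insert 332: h=9, slot 9 empty → index 9.
Table: [., ., 36, ., ., 158, ., 313, 790, 332, ., 113, ., 413, 872, ., 118]

13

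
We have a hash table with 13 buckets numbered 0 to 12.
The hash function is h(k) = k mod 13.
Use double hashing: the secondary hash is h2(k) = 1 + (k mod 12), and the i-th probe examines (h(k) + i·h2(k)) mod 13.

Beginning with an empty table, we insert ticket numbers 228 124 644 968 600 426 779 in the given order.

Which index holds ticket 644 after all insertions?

228: h=7 => slot 7
124: h=7, h2=5, probe 7,12 => slot 12
644: h=7, h2=9, probe 7,3 => slot 3
968: h=6 => slot 6
600: h=2 => slot 2
426: h=10 => slot 10
779: h=12, h2=12, probe 12,11 => slot 11
Table: [_, _, 600, 644, _, _, 968, 228, _, _, 426, 779, 124]

3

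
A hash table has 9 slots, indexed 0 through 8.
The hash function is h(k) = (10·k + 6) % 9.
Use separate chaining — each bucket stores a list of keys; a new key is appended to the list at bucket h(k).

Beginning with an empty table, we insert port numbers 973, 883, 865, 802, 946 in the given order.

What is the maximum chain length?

5

973 → bucket 7
883 → bucket 7 (collision)
865 → bucket 7 (collision)
802 → bucket 7 (collision)
946 → bucket 7 (collision)
Final buckets:
0: _
1: _
2: _
3: _
4: _
5: _
6: _
7: 973 -> 883 -> 865 -> 802 -> 946
8: _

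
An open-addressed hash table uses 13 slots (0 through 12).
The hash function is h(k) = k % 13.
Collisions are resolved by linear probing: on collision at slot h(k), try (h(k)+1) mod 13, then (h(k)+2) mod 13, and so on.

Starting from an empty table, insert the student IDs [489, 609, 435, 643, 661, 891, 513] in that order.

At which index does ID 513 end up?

10

489: h=8 => slot 8
609: h=11 => slot 11
435: h=6 => slot 6
643: h=6, probe 6,7 => slot 7
661: h=11, probe 11,12 => slot 12
891: h=7, probe 7,8,9 => slot 9
513: h=6, probe 6,7,8,9,10 => slot 10
Table: [., ., ., ., ., ., 435, 643, 489, 891, 513, 609, 661]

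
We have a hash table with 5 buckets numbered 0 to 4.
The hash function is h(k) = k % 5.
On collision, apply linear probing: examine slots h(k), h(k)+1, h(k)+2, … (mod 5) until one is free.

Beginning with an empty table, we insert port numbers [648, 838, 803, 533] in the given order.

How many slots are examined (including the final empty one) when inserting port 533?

4

648 hashes to 3; slot 3 is free => place at 3.
838 hashes to 3; 3 taken => place at 4.
803 hashes to 3; 3,4 taken => place at 0.
533 hashes to 3; 3,4,0 taken => place at 1.
Table: [803, 533, _, 648, 838]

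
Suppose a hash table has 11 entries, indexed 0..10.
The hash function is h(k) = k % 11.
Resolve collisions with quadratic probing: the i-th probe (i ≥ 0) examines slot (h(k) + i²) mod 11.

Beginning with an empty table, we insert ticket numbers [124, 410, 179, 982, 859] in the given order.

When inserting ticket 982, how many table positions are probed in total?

4

124 hashes to 3; slot 3 is free → place at 3.
410 hashes to 3; 3 taken → place at 4.
179 hashes to 3; 3,4 taken → place at 7.
982 hashes to 3; 3,4,7 taken → place at 1.
859 hashes to 1; 1 taken → place at 2.
Table: [., 982, 859, 124, 410, ., ., 179, ., ., .]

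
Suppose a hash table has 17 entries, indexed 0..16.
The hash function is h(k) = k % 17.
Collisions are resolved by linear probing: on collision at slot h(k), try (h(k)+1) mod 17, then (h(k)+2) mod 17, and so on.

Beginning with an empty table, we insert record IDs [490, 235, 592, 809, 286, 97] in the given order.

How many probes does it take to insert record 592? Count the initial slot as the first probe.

Insert 490: h=14, slot 14 empty → index 14.
Insert 235: h=14, slot 14 occupied → index 15.
Insert 592: h=14, slots 14,15 occupied → index 16.
Insert 809: h=10, slot 10 empty → index 10.
Insert 286: h=14, slots 14,15,16 occupied → index 0.
Insert 97: h=12, slot 12 empty → index 12.
Table: [286, —, —, —, —, —, —, —, —, —, 809, —, 97, —, 490, 235, 592]

3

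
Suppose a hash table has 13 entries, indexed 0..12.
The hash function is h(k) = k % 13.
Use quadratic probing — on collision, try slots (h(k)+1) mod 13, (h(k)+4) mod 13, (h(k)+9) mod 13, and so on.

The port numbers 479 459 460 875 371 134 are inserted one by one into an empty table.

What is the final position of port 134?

0

479 hashes to 11; slot 11 is free -> place at 11.
459 hashes to 4; slot 4 is free -> place at 4.
460 hashes to 5; slot 5 is free -> place at 5.
875 hashes to 4; 4,5 taken -> place at 8.
371 hashes to 7; slot 7 is free -> place at 7.
134 hashes to 4; 4,5,8 taken -> place at 0.
Table: [134, ., ., ., 459, 460, ., 371, 875, ., ., 479, .]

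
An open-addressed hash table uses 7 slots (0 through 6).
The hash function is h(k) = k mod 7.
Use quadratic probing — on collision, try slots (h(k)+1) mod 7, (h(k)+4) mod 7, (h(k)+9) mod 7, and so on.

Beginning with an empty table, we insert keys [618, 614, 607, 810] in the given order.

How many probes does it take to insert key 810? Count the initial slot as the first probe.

618 hashes to 2; slot 2 is free -> place at 2.
614 hashes to 5; slot 5 is free -> place at 5.
607 hashes to 5; 5 taken -> place at 6.
810 hashes to 5; 5,6,2 taken -> place at 0.
Table: [810, _, 618, _, _, 614, 607]

4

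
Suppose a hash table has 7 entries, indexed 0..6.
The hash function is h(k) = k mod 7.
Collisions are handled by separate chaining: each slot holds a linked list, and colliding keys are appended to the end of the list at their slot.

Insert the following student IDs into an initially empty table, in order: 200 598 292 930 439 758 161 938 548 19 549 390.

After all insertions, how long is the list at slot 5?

200 -> bucket 4
598 -> bucket 3
292 -> bucket 5
930 -> bucket 6
439 -> bucket 5 (collision)
758 -> bucket 2
161 -> bucket 0
938 -> bucket 0 (collision)
548 -> bucket 2 (collision)
19 -> bucket 5 (collision)
549 -> bucket 3 (collision)
390 -> bucket 5 (collision)
Final buckets:
0: 161 -> 938
1: ∅
2: 758 -> 548
3: 598 -> 549
4: 200
5: 292 -> 439 -> 19 -> 390
6: 930

4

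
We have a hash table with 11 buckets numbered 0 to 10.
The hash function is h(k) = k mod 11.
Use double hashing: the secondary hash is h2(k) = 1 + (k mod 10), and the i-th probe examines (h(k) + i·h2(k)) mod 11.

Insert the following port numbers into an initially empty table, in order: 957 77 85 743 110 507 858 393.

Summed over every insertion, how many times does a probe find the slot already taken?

957: h=0 => slot 0
77: h=0, h2=8, probe 0,8 => slot 8
85: h=8, h2=6, probe 8,3 => slot 3
743: h=6 => slot 6
110: h=0, h2=1, probe 0,1 => slot 1
507: h=1, h2=8, probe 1,9 => slot 9
858: h=0, h2=9, probe 0,9,7 => slot 7
393: h=8, h2=4, probe 8,1,5 => slot 5
Table: [957, 110, ∅, 85, ∅, 393, 743, 858, 77, 507, ∅]

8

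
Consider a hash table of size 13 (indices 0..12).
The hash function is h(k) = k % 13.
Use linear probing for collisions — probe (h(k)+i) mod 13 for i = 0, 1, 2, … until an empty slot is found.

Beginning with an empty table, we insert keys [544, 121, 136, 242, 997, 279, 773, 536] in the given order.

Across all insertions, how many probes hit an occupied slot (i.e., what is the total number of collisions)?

5

Insert 544: h=11, slot 11 empty → index 11.
Insert 121: h=4, slot 4 empty → index 4.
Insert 136: h=6, slot 6 empty → index 6.
Insert 242: h=8, slot 8 empty → index 8.
Insert 997: h=9, slot 9 empty → index 9.
Insert 279: h=6, slot 6 occupied → index 7.
Insert 773: h=6, slots 6,7,8,9 occupied → index 10.
Insert 536: h=3, slot 3 empty → index 3.
Table: [-, -, -, 536, 121, -, 136, 279, 242, 997, 773, 544, -]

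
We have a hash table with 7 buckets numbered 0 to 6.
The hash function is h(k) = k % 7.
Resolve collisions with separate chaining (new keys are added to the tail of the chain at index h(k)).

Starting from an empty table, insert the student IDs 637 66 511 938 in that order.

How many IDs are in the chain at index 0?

3

Insert 637: h=0, bucket 0 empty → new chain.
Insert 66: h=3, bucket 3 empty → new chain.
Insert 511: h=0, bucket 0 nonempty → append to chain.
Insert 938: h=0, bucket 0 nonempty → append to chain.
Final buckets:
0: 637 -> 511 -> 938
1: ∅
2: ∅
3: 66
4: ∅
5: ∅
6: ∅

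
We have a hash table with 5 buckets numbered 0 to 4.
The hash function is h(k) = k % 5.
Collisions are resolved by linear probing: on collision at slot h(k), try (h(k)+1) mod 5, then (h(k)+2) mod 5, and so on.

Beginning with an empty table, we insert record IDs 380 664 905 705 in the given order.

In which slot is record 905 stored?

1

380: h=0 => slot 0
664: h=4 => slot 4
905: h=0, probe 0,1 => slot 1
705: h=0, probe 0,1,2 => slot 2
Table: [380, 905, 705, _, 664]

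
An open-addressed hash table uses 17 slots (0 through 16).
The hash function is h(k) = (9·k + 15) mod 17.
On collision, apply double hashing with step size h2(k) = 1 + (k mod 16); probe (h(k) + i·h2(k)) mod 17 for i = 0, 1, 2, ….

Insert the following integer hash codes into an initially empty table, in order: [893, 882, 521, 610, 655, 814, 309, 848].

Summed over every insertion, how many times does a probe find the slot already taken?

Insert 893: h=11, slot 11 empty -> index 11.
Insert 882: h=14, slot 14 empty -> index 14.
Insert 521: h=12, slot 12 empty -> index 12.
Insert 610: h=14, h2=3, slot 14 occupied -> index 0.
Insert 655: h=11, h2=16, slot 11 occupied -> index 10.
Insert 814: h=14, h2=15, slots 14,12,10 occupied -> index 8.
Insert 309: h=8, h2=6, slots 8,14 occupied -> index 3.
Insert 848: h=14, h2=1, slot 14 occupied -> index 15.
Table: [610, -, -, 309, -, -, -, -, 814, -, 655, 893, 521, -, 882, 848, -]

8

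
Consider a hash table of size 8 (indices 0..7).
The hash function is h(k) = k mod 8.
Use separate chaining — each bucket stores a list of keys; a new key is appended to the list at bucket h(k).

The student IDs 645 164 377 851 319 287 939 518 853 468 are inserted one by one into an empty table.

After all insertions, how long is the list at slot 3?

2

645 -> bucket 5
164 -> bucket 4
377 -> bucket 1
851 -> bucket 3
319 -> bucket 7
287 -> bucket 7 (collision)
939 -> bucket 3 (collision)
518 -> bucket 6
853 -> bucket 5 (collision)
468 -> bucket 4 (collision)
Final buckets:
0: —
1: 377
2: —
3: 851 -> 939
4: 164 -> 468
5: 645 -> 853
6: 518
7: 319 -> 287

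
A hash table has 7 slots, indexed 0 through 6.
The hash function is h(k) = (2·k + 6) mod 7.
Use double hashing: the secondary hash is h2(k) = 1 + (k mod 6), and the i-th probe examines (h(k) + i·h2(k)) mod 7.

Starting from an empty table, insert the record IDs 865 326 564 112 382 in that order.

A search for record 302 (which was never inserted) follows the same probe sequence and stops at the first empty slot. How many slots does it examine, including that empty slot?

Insert 865: h=0, slot 0 empty => index 0.
Insert 326: h=0, h2=3, slot 0 occupied => index 3.
Insert 564: h=0, h2=1, slot 0 occupied => index 1.
Insert 112: h=6, slot 6 empty => index 6.
Insert 382: h=0, h2=5, slot 0 occupied => index 5.
Table: [865, 564, _, 326, _, 382, 112]
Lookup 302: h=1, h2=3, probe 1,4 → slot 4 empty, not found.

2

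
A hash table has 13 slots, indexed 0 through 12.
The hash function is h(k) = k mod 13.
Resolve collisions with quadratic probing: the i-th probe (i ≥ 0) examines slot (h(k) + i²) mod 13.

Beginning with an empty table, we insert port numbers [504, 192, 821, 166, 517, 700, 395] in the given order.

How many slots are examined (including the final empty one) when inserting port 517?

504: h=10 -> slot 10
192: h=10, probe 10,11 -> slot 11
821: h=2 -> slot 2
166: h=10, probe 10,11,1 -> slot 1
517: h=10, probe 10,11,1,6 -> slot 6
700: h=11, probe 11,12 -> slot 12
395: h=5 -> slot 5
Table: [—, 166, 821, —, —, 395, 517, —, —, —, 504, 192, 700]

4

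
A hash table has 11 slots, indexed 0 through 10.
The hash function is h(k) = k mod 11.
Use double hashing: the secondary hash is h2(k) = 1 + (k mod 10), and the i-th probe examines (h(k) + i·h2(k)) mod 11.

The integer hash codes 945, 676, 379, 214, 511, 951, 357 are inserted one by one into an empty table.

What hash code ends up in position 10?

Insert 945: h=10, slot 10 empty → index 10.
Insert 676: h=5, slot 5 empty → index 5.
Insert 379: h=5, h2=10, slot 5 occupied → index 4.
Insert 214: h=5, h2=5, slots 5,10,4 occupied → index 9.
Insert 511: h=5, h2=2, slot 5 occupied → index 7.
Insert 951: h=5, h2=2, slots 5,7,9 occupied → index 0.
Insert 357: h=5, h2=8, slot 5 occupied → index 2.
Table: [951, ∅, 357, ∅, 379, 676, ∅, 511, ∅, 214, 945]

945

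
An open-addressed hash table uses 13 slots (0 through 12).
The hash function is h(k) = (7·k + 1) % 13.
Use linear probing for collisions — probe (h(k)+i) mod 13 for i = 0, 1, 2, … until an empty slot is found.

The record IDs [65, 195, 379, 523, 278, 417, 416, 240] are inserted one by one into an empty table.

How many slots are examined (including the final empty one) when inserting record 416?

4

Insert 65: h=1, slot 1 empty -> index 1.
Insert 195: h=1, slot 1 occupied -> index 2.
Insert 379: h=2, slot 2 occupied -> index 3.
Insert 523: h=9, slot 9 empty -> index 9.
Insert 278: h=10, slot 10 empty -> index 10.
Insert 417: h=8, slot 8 empty -> index 8.
Insert 416: h=1, slots 1,2,3 occupied -> index 4.
Insert 240: h=4, slot 4 occupied -> index 5.
Table: [—, 65, 195, 379, 416, 240, —, —, 417, 523, 278, —, —]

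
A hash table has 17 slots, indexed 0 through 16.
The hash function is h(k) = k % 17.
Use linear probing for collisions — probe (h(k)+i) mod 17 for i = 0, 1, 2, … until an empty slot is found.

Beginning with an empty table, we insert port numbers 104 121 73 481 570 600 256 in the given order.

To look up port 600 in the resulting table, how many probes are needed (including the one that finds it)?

3

Insert 104: h=2, slot 2 empty -> index 2.
Insert 121: h=2, slot 2 occupied -> index 3.
Insert 73: h=5, slot 5 empty -> index 5.
Insert 481: h=5, slot 5 occupied -> index 6.
Insert 570: h=9, slot 9 empty -> index 9.
Insert 600: h=5, slots 5,6 occupied -> index 7.
Insert 256: h=1, slot 1 empty -> index 1.
Table: [., 256, 104, 121, ., 73, 481, 600, ., 570, ., ., ., ., ., ., .]
Lookup 600: h=5, probe 5,6,7 → found at 7.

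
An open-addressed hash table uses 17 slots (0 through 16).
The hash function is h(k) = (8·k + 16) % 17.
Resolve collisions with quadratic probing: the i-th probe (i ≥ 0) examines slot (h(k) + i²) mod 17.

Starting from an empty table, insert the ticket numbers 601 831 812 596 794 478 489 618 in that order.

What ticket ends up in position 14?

Insert 601: h=13, slot 13 empty => index 13.
Insert 831: h=0, slot 0 empty => index 0.
Insert 812: h=1, slot 1 empty => index 1.
Insert 596: h=7, slot 7 empty => index 7.
Insert 794: h=10, slot 10 empty => index 10.
Insert 478: h=15, slot 15 empty => index 15.
Insert 489: h=1, slot 1 occupied => index 2.
Insert 618: h=13, slot 13 occupied => index 14.
Table: [831, 812, 489, ∅, ∅, ∅, ∅, 596, ∅, ∅, 794, ∅, ∅, 601, 618, 478, ∅]

618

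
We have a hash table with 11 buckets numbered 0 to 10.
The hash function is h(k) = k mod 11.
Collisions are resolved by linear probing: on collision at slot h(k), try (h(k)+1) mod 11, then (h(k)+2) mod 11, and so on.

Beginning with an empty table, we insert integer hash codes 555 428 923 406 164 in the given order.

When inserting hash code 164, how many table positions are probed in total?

Insert 555: h=5, slot 5 empty -> index 5.
Insert 428: h=10, slot 10 empty -> index 10.
Insert 923: h=10, slot 10 occupied -> index 0.
Insert 406: h=10, slots 10,0 occupied -> index 1.
Insert 164: h=10, slots 10,0,1 occupied -> index 2.
Table: [923, 406, 164, -, -, 555, -, -, -, -, 428]

4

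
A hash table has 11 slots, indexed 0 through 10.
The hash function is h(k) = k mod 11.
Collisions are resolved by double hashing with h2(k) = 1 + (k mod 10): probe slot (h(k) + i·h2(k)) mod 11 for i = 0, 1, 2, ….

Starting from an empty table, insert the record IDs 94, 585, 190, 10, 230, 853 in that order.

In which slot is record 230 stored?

94 hashes to 6; slot 6 is free → place at 6.
585 hashes to 2; slot 2 is free → place at 2.
190 hashes to 3; slot 3 is free → place at 3.
10 hashes to 10; slot 10 is free → place at 10.
230 hashes to 10, h2=1; 10 taken → place at 0.
853 hashes to 6, h2=4; 6,10,3 taken → place at 7.
Table: [230, ., 585, 190, ., ., 94, 853, ., ., 10]

0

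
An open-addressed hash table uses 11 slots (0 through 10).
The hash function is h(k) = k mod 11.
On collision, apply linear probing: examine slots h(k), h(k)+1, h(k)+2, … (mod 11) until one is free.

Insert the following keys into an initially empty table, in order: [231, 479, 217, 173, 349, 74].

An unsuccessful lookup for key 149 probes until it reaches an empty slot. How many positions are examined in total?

2

Insert 231: h=0, slot 0 empty → index 0.
Insert 479: h=6, slot 6 empty → index 6.
Insert 217: h=8, slot 8 empty → index 8.
Insert 173: h=8, slot 8 occupied → index 9.
Insert 349: h=8, slots 8,9 occupied → index 10.
Insert 74: h=8, slots 8,9,10,0 occupied → index 1.
Table: [231, 74, -, -, -, -, 479, -, 217, 173, 349]
Lookup 149: h=6, probe 6,7 → slot 7 empty, not found.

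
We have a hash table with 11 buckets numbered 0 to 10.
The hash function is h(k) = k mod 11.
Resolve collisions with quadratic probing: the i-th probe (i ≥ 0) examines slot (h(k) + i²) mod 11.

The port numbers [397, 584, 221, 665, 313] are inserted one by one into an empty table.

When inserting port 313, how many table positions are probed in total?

3

397 hashes to 1; slot 1 is free => place at 1.
584 hashes to 1; 1 taken => place at 2.
221 hashes to 1; 1,2 taken => place at 5.
665 hashes to 5; 5 taken => place at 6.
313 hashes to 5; 5,6 taken => place at 9.
Table: [., 397, 584, ., ., 221, 665, ., ., 313, .]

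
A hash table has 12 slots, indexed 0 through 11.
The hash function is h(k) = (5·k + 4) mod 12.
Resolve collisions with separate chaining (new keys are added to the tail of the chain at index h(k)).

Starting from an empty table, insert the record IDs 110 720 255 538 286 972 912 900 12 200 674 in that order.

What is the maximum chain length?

110 → bucket 2
720 → bucket 4
255 → bucket 7
538 → bucket 6
286 → bucket 6 (collision)
972 → bucket 4 (collision)
912 → bucket 4 (collision)
900 → bucket 4 (collision)
12 → bucket 4 (collision)
200 → bucket 8
674 → bucket 2 (collision)
Final buckets:
0: —
1: —
2: 110 -> 674
3: —
4: 720 -> 972 -> 912 -> 900 -> 12
5: —
6: 538 -> 286
7: 255
8: 200
9: —
10: —
11: —

5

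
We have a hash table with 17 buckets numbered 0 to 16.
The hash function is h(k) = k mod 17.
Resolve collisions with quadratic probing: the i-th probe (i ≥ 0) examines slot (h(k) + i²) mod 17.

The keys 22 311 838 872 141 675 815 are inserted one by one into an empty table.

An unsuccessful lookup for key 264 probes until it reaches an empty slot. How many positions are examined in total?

2

Insert 22: h=5, slot 5 empty → index 5.
Insert 311: h=5, slot 5 occupied → index 6.
Insert 838: h=5, slots 5,6 occupied → index 9.
Insert 872: h=5, slots 5,6,9 occupied → index 14.
Insert 141: h=5, slots 5,6,9,14 occupied → index 4.
Insert 675: h=12, slot 12 empty → index 12.
Insert 815: h=16, slot 16 empty → index 16.
Table: [∅, ∅, ∅, ∅, 141, 22, 311, ∅, ∅, 838, ∅, ∅, 675, ∅, 872, ∅, 815]
Lookup 264: h=9, probe 9,10 → slot 10 empty, not found.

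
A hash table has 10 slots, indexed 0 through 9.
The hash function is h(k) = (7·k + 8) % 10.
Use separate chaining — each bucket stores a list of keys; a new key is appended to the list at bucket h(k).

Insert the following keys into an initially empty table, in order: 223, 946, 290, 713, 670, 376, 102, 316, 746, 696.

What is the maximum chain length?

5

Insert 223: h=9, bucket 9 empty -> new chain.
Insert 946: h=0, bucket 0 empty -> new chain.
Insert 290: h=8, bucket 8 empty -> new chain.
Insert 713: h=9, bucket 9 nonempty -> append to chain.
Insert 670: h=8, bucket 8 nonempty -> append to chain.
Insert 376: h=0, bucket 0 nonempty -> append to chain.
Insert 102: h=2, bucket 2 empty -> new chain.
Insert 316: h=0, bucket 0 nonempty -> append to chain.
Insert 746: h=0, bucket 0 nonempty -> append to chain.
Insert 696: h=0, bucket 0 nonempty -> append to chain.
Final buckets:
0: 946 -> 376 -> 316 -> 746 -> 696
1: ∅
2: 102
3: ∅
4: ∅
5: ∅
6: ∅
7: ∅
8: 290 -> 670
9: 223 -> 713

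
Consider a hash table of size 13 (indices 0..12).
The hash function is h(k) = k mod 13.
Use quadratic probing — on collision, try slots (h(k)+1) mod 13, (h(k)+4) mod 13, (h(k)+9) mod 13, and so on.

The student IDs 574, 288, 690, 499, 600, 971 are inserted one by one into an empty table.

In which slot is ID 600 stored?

Insert 574: h=2, slot 2 empty => index 2.
Insert 288: h=2, slot 2 occupied => index 3.
Insert 690: h=1, slot 1 empty => index 1.
Insert 499: h=5, slot 5 empty => index 5.
Insert 600: h=2, slots 2,3 occupied => index 6.
Insert 971: h=9, slot 9 empty => index 9.
Table: [-, 690, 574, 288, -, 499, 600, -, -, 971, -, -, -]

6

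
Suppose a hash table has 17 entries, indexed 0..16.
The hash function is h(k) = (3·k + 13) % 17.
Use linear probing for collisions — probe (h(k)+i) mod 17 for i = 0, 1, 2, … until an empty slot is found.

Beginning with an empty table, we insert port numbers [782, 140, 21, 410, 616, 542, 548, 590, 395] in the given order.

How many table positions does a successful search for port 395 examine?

782: h=13 => slot 13
140: h=8 => slot 8
21: h=8, probe 8,9 => slot 9
410: h=2 => slot 2
616: h=8, probe 8,9,10 => slot 10
542: h=7 => slot 7
548: h=8, probe 8,9,10,11 => slot 11
590: h=15 => slot 15
395: h=8, probe 8,9,10,11,12 => slot 12
Table: [., ., 410, ., ., ., ., 542, 140, 21, 616, 548, 395, 782, ., 590, .]
Lookup 395: h=8, probe 8,9,10,11,12 → found at 12.

5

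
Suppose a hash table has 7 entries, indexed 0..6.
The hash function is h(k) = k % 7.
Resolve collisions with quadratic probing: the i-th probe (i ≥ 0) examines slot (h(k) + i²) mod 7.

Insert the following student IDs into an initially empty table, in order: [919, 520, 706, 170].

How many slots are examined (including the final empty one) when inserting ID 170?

4

Insert 919: h=2, slot 2 empty → index 2.
Insert 520: h=2, slot 2 occupied → index 3.
Insert 706: h=6, slot 6 empty → index 6.
Insert 170: h=2, slots 2,3,6 occupied → index 4.
Table: [., ., 919, 520, 170, ., 706]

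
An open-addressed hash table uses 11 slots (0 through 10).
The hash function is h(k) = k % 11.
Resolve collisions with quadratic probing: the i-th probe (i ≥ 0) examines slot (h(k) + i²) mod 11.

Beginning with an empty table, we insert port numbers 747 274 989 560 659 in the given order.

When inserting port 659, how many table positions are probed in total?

5

747 hashes to 10; slot 10 is free -> place at 10.
274 hashes to 10; 10 taken -> place at 0.
989 hashes to 10; 10,0 taken -> place at 3.
560 hashes to 10; 10,0,3 taken -> place at 8.
659 hashes to 10; 10,0,3,8 taken -> place at 4.
Table: [274, -, -, 989, 659, -, -, -, 560, -, 747]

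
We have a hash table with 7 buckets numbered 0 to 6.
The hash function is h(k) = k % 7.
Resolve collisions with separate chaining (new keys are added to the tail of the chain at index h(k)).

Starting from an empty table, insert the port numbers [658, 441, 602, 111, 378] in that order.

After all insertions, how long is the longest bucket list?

4

Insert 658: h=0, bucket 0 empty -> new chain.
Insert 441: h=0, bucket 0 nonempty -> append to chain.
Insert 602: h=0, bucket 0 nonempty -> append to chain.
Insert 111: h=6, bucket 6 empty -> new chain.
Insert 378: h=0, bucket 0 nonempty -> append to chain.
Final buckets:
0: 658 -> 441 -> 602 -> 378
1: -
2: -
3: -
4: -
5: -
6: 111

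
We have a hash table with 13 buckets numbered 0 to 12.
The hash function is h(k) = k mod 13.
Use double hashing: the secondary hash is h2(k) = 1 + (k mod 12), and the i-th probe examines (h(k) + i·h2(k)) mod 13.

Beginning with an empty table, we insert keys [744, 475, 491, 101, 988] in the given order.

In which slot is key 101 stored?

9

744: h=3 -> slot 3
475: h=7 -> slot 7
491: h=10 -> slot 10
101: h=10, h2=6, probe 10,3,9 -> slot 9
988: h=0 -> slot 0
Table: [988, _, _, 744, _, _, _, 475, _, 101, 491, _, _]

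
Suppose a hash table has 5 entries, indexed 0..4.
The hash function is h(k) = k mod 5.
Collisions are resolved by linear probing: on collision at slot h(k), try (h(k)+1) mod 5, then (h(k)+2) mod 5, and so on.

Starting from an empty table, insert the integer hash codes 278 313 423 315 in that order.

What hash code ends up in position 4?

Insert 278: h=3, slot 3 empty → index 3.
Insert 313: h=3, slot 3 occupied → index 4.
Insert 423: h=3, slots 3,4 occupied → index 0.
Insert 315: h=0, slot 0 occupied → index 1.
Table: [423, 315, _, 278, 313]

313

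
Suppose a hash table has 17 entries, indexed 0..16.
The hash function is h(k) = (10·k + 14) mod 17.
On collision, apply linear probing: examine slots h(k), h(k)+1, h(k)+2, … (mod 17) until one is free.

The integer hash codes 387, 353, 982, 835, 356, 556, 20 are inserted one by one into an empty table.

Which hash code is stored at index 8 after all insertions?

387

Insert 387: h=8, slot 8 empty => index 8.
Insert 353: h=8, slot 8 occupied => index 9.
Insert 982: h=8, slots 8,9 occupied => index 10.
Insert 835: h=0, slot 0 empty => index 0.
Insert 356: h=4, slot 4 empty => index 4.
Insert 556: h=15, slot 15 empty => index 15.
Insert 20: h=10, slot 10 occupied => index 11.
Table: [835, ∅, ∅, ∅, 356, ∅, ∅, ∅, 387, 353, 982, 20, ∅, ∅, ∅, 556, ∅]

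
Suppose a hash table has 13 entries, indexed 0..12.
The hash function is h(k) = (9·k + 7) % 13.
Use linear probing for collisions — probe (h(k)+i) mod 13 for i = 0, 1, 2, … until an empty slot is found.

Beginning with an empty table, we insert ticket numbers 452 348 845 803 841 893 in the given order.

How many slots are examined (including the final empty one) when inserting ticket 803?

452 hashes to 6; slot 6 is free => place at 6.
348 hashes to 6; 6 taken => place at 7.
845 hashes to 7; 7 taken => place at 8.
803 hashes to 6; 6,7,8 taken => place at 9.
841 hashes to 10; slot 10 is free => place at 10.
893 hashes to 10; 10 taken => place at 11.
Table: [-, -, -, -, -, -, 452, 348, 845, 803, 841, 893, -]

4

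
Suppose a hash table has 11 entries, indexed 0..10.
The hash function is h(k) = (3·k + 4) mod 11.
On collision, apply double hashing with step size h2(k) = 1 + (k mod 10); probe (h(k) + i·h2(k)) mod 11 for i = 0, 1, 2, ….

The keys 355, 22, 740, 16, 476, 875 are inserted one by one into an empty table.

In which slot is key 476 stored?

9

355 hashes to 2; slot 2 is free => place at 2.
22 hashes to 4; slot 4 is free => place at 4.
740 hashes to 2, h2=1; 2 taken => place at 3.
16 hashes to 8; slot 8 is free => place at 8.
476 hashes to 2, h2=7; 2 taken => place at 9.
875 hashes to 0; slot 0 is free => place at 0.
Table: [875, -, 355, 740, 22, -, -, -, 16, 476, -]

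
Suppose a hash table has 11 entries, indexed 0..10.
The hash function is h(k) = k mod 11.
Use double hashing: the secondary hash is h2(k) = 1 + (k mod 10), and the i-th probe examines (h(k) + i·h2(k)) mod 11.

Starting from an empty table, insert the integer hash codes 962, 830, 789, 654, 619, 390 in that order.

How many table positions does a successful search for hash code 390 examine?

3

Insert 962: h=5, slot 5 empty -> index 5.
Insert 830: h=5, h2=1, slot 5 occupied -> index 6.
Insert 789: h=8, slot 8 empty -> index 8.
Insert 654: h=5, h2=5, slot 5 occupied -> index 10.
Insert 619: h=3, slot 3 empty -> index 3.
Insert 390: h=5, h2=1, slots 5,6 occupied -> index 7.
Table: [_, _, _, 619, _, 962, 830, 390, 789, _, 654]
Lookup 390: h=5, h2=1, probe 5,6,7 → found at 7.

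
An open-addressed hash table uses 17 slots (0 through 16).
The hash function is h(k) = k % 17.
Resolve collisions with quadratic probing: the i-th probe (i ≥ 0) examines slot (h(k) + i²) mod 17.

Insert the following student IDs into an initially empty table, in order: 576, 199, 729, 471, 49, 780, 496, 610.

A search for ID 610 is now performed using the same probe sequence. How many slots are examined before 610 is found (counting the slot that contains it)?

5

576: h=15 => slot 15
199: h=12 => slot 12
729: h=15, probe 15,16 => slot 16
471: h=12, probe 12,13 => slot 13
49: h=15, probe 15,16,2 => slot 2
780: h=15, probe 15,16,2,7 => slot 7
496: h=3 => slot 3
610: h=15, probe 15,16,2,7,14 => slot 14
Table: [—, —, 49, 496, —, —, —, 780, —, —, —, —, 199, 471, 610, 576, 729]
Lookup 610: h=15, probe 15,16,2,7,14 → found at 14.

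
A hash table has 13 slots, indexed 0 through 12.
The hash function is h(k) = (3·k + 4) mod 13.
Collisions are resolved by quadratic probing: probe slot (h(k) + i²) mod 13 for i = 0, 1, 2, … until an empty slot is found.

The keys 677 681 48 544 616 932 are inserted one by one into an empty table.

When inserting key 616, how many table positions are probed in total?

Insert 677: h=7, slot 7 empty => index 7.
Insert 681: h=6, slot 6 empty => index 6.
Insert 48: h=5, slot 5 empty => index 5.
Insert 544: h=11, slot 11 empty => index 11.
Insert 616: h=6, slots 6,7 occupied => index 10.
Insert 932: h=5, slots 5,6 occupied => index 9.
Table: [_, _, _, _, _, 48, 681, 677, _, 932, 616, 544, _]

3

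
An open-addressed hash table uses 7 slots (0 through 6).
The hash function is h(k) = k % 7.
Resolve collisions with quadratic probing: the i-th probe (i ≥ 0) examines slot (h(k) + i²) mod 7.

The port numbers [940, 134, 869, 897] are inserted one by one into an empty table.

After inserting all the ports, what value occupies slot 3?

897

940 hashes to 2; slot 2 is free => place at 2.
134 hashes to 1; slot 1 is free => place at 1.
869 hashes to 1; 1,2 taken => place at 5.
897 hashes to 1; 1,2,5 taken => place at 3.
Table: [_, 134, 940, 897, _, 869, _]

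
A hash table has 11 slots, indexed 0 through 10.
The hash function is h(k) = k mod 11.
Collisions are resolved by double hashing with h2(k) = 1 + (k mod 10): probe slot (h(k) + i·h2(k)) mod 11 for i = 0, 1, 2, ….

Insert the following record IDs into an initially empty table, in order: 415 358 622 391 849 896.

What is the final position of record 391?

415 hashes to 8; slot 8 is free -> place at 8.
358 hashes to 6; slot 6 is free -> place at 6.
622 hashes to 6, h2=3; 6 taken -> place at 9.
391 hashes to 6, h2=2; 6,8 taken -> place at 10.
849 hashes to 2; slot 2 is free -> place at 2.
896 hashes to 5; slot 5 is free -> place at 5.
Table: [., ., 849, ., ., 896, 358, ., 415, 622, 391]

10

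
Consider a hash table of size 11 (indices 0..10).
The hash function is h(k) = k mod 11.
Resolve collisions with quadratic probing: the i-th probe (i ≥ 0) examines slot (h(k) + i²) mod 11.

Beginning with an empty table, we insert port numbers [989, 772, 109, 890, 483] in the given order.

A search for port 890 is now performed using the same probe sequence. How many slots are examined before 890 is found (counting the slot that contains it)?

3

989 hashes to 10; slot 10 is free → place at 10.
772 hashes to 2; slot 2 is free → place at 2.
109 hashes to 10; 10 taken → place at 0.
890 hashes to 10; 10,0 taken → place at 3.
483 hashes to 10; 10,0,3 taken → place at 8.
Table: [109, ∅, 772, 890, ∅, ∅, ∅, ∅, 483, ∅, 989]
Lookup 890: h=10, probe 10,0,3 → found at 3.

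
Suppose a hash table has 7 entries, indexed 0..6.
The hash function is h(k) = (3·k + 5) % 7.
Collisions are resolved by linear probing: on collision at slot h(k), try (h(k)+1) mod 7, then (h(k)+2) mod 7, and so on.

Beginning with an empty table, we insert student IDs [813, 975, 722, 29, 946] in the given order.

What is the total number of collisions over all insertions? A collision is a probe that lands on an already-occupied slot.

7

813 hashes to 1; slot 1 is free -> place at 1.
975 hashes to 4; slot 4 is free -> place at 4.
722 hashes to 1; 1 taken -> place at 2.
29 hashes to 1; 1,2 taken -> place at 3.
946 hashes to 1; 1,2,3,4 taken -> place at 5.
Table: [., 813, 722, 29, 975, 946, .]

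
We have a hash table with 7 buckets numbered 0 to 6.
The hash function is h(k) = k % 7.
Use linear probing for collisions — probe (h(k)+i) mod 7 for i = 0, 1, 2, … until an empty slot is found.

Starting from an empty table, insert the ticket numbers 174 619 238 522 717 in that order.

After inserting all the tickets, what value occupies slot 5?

174: h=6 => slot 6
619: h=3 => slot 3
238: h=0 => slot 0
522: h=4 => slot 4
717: h=3, probe 3,4,5 => slot 5
Table: [238, ., ., 619, 522, 717, 174]

717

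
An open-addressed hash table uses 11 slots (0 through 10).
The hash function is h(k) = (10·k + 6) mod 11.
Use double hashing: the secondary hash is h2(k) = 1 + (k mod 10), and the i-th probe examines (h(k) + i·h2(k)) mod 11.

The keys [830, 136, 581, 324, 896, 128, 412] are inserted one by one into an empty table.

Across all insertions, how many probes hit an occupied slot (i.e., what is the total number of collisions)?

830 hashes to 1; slot 1 is free -> place at 1.
136 hashes to 2; slot 2 is free -> place at 2.
581 hashes to 8; slot 8 is free -> place at 8.
324 hashes to 1, h2=5; 1 taken -> place at 6.
896 hashes to 1, h2=7; 1,8 taken -> place at 4.
128 hashes to 10; slot 10 is free -> place at 10.
412 hashes to 1, h2=3; 1,4 taken -> place at 7.
Table: [_, 830, 136, _, 896, _, 324, 412, 581, _, 128]

5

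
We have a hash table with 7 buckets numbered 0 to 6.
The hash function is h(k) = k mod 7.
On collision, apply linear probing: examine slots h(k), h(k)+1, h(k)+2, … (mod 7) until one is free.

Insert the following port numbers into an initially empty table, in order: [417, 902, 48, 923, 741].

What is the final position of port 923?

Insert 417: h=4, slot 4 empty -> index 4.
Insert 902: h=6, slot 6 empty -> index 6.
Insert 48: h=6, slot 6 occupied -> index 0.
Insert 923: h=6, slots 6,0 occupied -> index 1.
Insert 741: h=6, slots 6,0,1 occupied -> index 2.
Table: [48, 923, 741, ∅, 417, ∅, 902]

1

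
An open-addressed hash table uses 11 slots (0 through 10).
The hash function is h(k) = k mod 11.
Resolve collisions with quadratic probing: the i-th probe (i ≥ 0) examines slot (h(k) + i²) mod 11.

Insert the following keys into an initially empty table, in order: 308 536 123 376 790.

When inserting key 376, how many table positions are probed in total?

2

Insert 308: h=0, slot 0 empty -> index 0.
Insert 536: h=8, slot 8 empty -> index 8.
Insert 123: h=2, slot 2 empty -> index 2.
Insert 376: h=2, slot 2 occupied -> index 3.
Insert 790: h=9, slot 9 empty -> index 9.
Table: [308, -, 123, 376, -, -, -, -, 536, 790, -]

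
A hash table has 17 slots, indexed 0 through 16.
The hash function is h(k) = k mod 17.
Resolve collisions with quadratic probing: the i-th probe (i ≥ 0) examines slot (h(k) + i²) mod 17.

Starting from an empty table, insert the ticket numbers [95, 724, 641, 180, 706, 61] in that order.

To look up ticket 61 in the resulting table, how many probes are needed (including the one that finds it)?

4

Insert 95: h=10, slot 10 empty → index 10.
Insert 724: h=10, slot 10 occupied → index 11.
Insert 641: h=12, slot 12 empty → index 12.
Insert 180: h=10, slots 10,11 occupied → index 14.
Insert 706: h=9, slot 9 empty → index 9.
Insert 61: h=10, slots 10,11,14 occupied → index 2.
Table: [-, -, 61, -, -, -, -, -, -, 706, 95, 724, 641, -, 180, -, -]
Lookup 61: h=10, probe 10,11,14,2 → found at 2.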